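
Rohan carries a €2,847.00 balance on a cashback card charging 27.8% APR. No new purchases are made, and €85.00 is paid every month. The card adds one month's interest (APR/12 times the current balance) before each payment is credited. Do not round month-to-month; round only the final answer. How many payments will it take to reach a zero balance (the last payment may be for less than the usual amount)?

Monthly rate r = 27.8%/12 = 2.31667% = 0.0231667.
Recurrence: B ← B·(1+r) − €85.00.
Month 1: interest €65.96; balance after payment €2,827.96.
Month 2: interest €65.51; balance after payment €2,808.47.
Closed form: n = −ln(1 − rB₀/P)/ln(1+r) = −ln(0.22405)/ln(1.02317) ≈ 65.315, so the balance reaches zero during payment 66.

66 months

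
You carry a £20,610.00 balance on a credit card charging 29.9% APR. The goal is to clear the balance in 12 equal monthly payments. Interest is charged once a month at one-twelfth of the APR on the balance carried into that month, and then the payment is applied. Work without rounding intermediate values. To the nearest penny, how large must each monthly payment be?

£2,008.20

Monthly rate r = 29.9%/12 = 2.49167% = 0.0249167.
Level-payment amortization: P = B₀·r / (1 − (1+r)^(−n)) = 20610.00·0.0249167 / (1 − 1.02492^(−12)).
Denominator 1 − (1+r)^(−12) = 0.255718311.
P = 513.533 / 0.255718311 ≈ 2008.20.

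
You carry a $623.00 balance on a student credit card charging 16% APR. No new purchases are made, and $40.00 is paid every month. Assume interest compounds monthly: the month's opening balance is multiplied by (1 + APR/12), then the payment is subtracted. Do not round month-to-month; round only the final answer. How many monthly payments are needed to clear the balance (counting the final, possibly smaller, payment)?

18 payments

Monthly rate r = 16%/12 = 1.33333% = 0.0133333.
Recurrence: B ← B·(1+r) − $40.00.
Month 1: interest $8.31; balance after payment $591.31.
Month 2: interest $7.88; balance after payment $559.19.
Closed form: n = −ln(1 − rB₀/P)/ln(1+r) = −ln(0.79233)/ln(1.01333) ≈ 17.574, so the balance reaches zero during payment 18.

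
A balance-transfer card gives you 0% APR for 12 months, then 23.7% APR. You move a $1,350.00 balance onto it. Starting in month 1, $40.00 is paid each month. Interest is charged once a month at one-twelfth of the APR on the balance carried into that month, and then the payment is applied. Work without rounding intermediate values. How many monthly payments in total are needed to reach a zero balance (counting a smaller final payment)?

41 months

Promo months 1–12 at r₀ = 0%/12 = 0; months 13+ at r₁ = 23.7%/12 = 0.01975.
After month 12 (no interest yet): B = $1,350.00 − 12·$40.00 = $870.00.
Then at r₁ with $40.00/mo: n₂ = −ln(1 − r₁·B/P)/ln(1+r₁) ≈ 28.70 → 29 more payments.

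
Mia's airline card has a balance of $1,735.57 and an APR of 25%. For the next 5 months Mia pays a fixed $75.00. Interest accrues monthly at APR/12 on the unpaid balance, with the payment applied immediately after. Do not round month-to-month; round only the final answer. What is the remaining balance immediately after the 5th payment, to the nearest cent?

$1,533.10

Monthly rate r = 25%/12 = 2.08333% = 0.0208333.
Each month: B ← B·(1+r) − $75.00.
Month 1: interest $36.16; balance after payment $1,696.73.
Month 2: interest $35.35; balance after payment $1,657.08.
Month 3: interest $34.52; balance after payment $1,616.60.
Month 4: interest $33.68; balance after payment $1,575.28.
Month 5: interest $32.82; balance after payment $1,533.10.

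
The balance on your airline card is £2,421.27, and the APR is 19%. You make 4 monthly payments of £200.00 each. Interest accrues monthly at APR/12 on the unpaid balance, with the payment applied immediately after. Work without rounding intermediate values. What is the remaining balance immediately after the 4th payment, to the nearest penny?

Monthly rate r = 19%/12 = 1.58333% = 0.0158333.
Each month: B ← B·(1+r) − £200.00.
Month 1: interest £38.34; balance after payment £2,259.61.
Month 2: interest £35.78; balance after payment £2,095.38.
Month 3: interest £33.18; balance after payment £1,928.56.
Month 4: interest £30.54; balance after payment £1,759.10.

£1,759.10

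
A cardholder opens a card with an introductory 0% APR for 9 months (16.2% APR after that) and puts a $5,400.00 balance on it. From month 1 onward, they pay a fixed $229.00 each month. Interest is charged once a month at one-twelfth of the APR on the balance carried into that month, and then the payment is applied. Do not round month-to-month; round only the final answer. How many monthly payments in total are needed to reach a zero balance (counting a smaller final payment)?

26 payments

Promo months 1–9 at r₀ = 0%/12 = 0; months 10+ at r₁ = 16.2%/12 = 0.0135.
After month 9 (no interest yet): B = $5,400.00 − 9·$229.00 = $3,339.00.
Then at r₁ with $229.00/mo: n₂ = −ln(1 − r₁·B/P)/ln(1+r₁) ≈ 16.35 → 17 more payments.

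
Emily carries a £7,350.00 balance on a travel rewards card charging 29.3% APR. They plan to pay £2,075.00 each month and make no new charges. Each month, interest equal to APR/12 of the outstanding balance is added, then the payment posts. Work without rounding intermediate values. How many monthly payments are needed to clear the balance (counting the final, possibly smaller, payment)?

Monthly rate r = 29.3%/12 = 2.44167% = 0.0244167.
Recurrence: B ← B·(1+r) − £2,075.00.
Month 1: interest £179.46; balance after payment £5,454.46.
Month 2: interest £133.18; balance after payment £3,512.64.
Month 3: interest £85.77; balance after payment £1,523.41.
Month 4: interest £37.20; balance after payment £0.00.

4 payments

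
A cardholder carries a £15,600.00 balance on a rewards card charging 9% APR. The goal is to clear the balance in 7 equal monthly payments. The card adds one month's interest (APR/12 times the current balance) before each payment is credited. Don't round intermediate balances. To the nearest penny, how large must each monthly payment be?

£2,295.93

Monthly rate r = 9%/12 = 0.75% = 0.0075.
Level-payment amortization: P = B₀·r / (1 − (1+r)^(−n)) = 15600.00·0.0075 / (1 − 1.0075^(−7)).
Denominator 1 − (1+r)^(−7) = 0.0509597838.
P = 117 / 0.0509597838 ≈ 2295.93.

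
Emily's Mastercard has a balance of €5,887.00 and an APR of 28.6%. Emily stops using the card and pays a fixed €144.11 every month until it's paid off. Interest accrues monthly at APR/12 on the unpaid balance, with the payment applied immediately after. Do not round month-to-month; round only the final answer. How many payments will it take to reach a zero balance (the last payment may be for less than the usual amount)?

155 months

Monthly rate r = 28.6%/12 = 2.38333% = 0.0238333.
Recurrence: B ← B·(1+r) − €144.11.
Month 1: interest €140.31; balance after payment €5,883.20.
Month 2: interest €140.22; balance after payment €5,879.30.
Closed form: n = −ln(1 − rB₀/P)/ln(1+r) = −ln(0.026391)/ln(1.02383) ≈ 154.317, so the balance reaches zero during payment 155.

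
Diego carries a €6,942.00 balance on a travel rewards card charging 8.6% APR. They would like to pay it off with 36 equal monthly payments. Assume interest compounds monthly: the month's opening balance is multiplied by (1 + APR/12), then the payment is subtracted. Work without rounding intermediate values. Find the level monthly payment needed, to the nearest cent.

Monthly rate r = 8.6%/12 = 0.716667% = 0.00716667.
Level-payment amortization: P = B₀·r / (1 − (1+r)^(−n)) = 6942.00·0.00716667 / (1 − 1.00717^(−36)).
Denominator 1 − (1+r)^(−36) = 0.226693571.
P = 49.751 / 0.226693571 ≈ 219.46.

€219.46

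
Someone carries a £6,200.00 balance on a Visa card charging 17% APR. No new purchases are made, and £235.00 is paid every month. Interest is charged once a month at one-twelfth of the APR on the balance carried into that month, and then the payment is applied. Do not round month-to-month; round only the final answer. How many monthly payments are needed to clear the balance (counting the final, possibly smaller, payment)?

Monthly rate r = 17%/12 = 1.41667% = 0.0141667.
Recurrence: B ← B·(1+r) − £235.00.
Month 1: interest £87.83; balance after payment £6,052.83.
Month 2: interest £85.75; balance after payment £5,903.58.
Closed form: n = −ln(1 − rB₀/P)/ln(1+r) = −ln(0.62624)/ln(1.01417) ≈ 33.270, so the balance reaches zero during payment 34.

34 months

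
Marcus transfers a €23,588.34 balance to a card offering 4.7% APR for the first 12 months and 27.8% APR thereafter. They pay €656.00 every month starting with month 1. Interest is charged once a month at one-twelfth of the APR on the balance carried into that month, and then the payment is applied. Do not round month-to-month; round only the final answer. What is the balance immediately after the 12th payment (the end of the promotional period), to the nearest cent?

€16,677.38

Promo months 1–12 at r₀ = 4.7%/12 = 0.00391667; months 13+ at r₁ = 27.8%/12 = 0.0231667.
After month 12: iterate B ← B·(1+r₀) − €656.00 for 12 months → €16,677.38.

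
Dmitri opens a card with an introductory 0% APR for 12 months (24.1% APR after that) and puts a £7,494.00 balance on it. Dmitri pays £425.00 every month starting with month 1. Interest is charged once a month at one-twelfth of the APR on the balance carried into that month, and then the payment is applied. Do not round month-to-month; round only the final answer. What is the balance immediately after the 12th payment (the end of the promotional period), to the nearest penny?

Promo months 1–12 at r₀ = 0%/12 = 0; months 13+ at r₁ = 24.1%/12 = 0.0200833.
After month 12 (no interest yet): B = £7,494.00 − 12·£425.00 = £2,394.00.

£2,394.00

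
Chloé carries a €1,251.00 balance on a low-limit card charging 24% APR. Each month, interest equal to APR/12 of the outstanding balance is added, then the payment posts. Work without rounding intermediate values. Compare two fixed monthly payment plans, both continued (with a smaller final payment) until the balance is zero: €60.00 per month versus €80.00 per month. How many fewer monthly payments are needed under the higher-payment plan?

9 fewer payments

Monthly rate r = 24%/12 = 2% = 0.02.
At €60.00/mo: n = ⌈−ln(1 − rB₀/P)/ln(1+r)⌉ = 28 payments (last €14.95); total interest = total paid − €1,251.00 = €383.95.
At €80.00/mo: 19 payments (last €75.23); total interest €264.23.
Payments saved = 28 − 19 = 9.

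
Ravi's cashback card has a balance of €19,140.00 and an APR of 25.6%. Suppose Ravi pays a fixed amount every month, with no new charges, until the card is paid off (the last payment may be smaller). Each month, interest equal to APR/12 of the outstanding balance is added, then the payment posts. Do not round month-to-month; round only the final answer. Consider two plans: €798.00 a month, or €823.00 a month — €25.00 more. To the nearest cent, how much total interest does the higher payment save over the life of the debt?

€370.92

Monthly rate r = 25.6%/12 = 2.13333% = 0.0213333.
At €798.00/mo: n = ⌈−ln(1 − rB₀/P)/ln(1+r)⌉ = 34 payments (last €763.49); total interest = total paid − €19,140.00 = €7,957.49.
At €823.00/mo: 33 payments (last €390.57); total interest €7,586.57.
Interest saved = €7,957.49 − €7,586.57 = €370.92.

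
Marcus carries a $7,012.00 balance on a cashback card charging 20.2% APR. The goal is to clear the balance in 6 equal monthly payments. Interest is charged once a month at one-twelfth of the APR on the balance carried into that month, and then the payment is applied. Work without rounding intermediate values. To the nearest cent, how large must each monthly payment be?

$1,238.48

Monthly rate r = 20.2%/12 = 1.68333% = 0.0168333.
Level-payment amortization: P = B₀·r / (1 − (1+r)^(−n)) = 7012.00·0.0168333 / (1 − 1.01683^(−6)).
Denominator 1 − (1+r)^(−6) = 0.0953067451.
P = 118.035 / 0.0953067451 ≈ 1238.48.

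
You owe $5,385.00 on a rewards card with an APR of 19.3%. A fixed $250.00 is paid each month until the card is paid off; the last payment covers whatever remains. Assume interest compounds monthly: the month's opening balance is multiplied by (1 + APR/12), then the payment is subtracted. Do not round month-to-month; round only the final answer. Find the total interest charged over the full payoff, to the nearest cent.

Monthly rate r = 19.3%/12 = 1.60833% = 0.0160833.
Payoff takes n = ⌈−ln(1 − rB₀/P)/ln(1+r)⌉ = ⌈26.656⌉ = 27 payments; the last is $164.56.
Total paid = 26·$250.00 + $164.56 = $6,664.56.
Total interest = total paid − principal = $6,664.56 − $5,385.00 = $1,279.56.

$1,279.56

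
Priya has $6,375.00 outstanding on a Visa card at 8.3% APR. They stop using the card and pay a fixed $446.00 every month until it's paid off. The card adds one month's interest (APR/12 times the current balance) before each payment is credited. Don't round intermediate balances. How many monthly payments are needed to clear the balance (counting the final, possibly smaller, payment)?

Monthly rate r = 8.3%/12 = 0.691667% = 0.00691667.
Recurrence: B ← B·(1+r) − $446.00.
Month 1: interest $44.09; balance after payment $5,973.09.
Month 2: interest $41.31; balance after payment $5,568.41.
Closed form: n = −ln(1 − rB₀/P)/ln(1+r) = −ln(0.90114)/ln(1.00692) ≈ 15.103, so the balance reaches zero during payment 16.

16 payments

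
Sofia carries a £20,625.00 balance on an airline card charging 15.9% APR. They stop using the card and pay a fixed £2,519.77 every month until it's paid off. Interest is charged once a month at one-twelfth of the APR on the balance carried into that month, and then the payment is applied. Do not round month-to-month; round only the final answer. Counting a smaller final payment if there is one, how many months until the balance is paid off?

Monthly rate r = 15.9%/12 = 1.325% = 0.01325.
Recurrence: B ← B·(1+r) − £2,519.77.
Month 1: interest £273.28; balance after payment £18,378.51.
Month 2: interest £243.52; balance after payment £16,102.26.
Closed form: n = −ln(1 − rB₀/P)/ln(1+r) = −ln(0.89155)/ln(1.01325) ≈ 8.721, so the balance reaches zero during payment 9.

9 payments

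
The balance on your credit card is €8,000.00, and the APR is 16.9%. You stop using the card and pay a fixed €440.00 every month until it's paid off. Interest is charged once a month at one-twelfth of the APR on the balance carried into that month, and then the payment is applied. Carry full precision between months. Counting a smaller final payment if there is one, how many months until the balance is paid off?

Monthly rate r = 16.9%/12 = 1.40833% = 0.0140833.
Recurrence: B ← B·(1+r) − €440.00.
Month 1: interest €112.67; balance after payment €7,672.67.
Month 2: interest €108.06; balance after payment €7,340.72.
Closed form: n = −ln(1 − rB₀/P)/ln(1+r) = −ln(0.74394)/ln(1.01408) ≈ 21.151, so the balance reaches zero during payment 22.

22 payments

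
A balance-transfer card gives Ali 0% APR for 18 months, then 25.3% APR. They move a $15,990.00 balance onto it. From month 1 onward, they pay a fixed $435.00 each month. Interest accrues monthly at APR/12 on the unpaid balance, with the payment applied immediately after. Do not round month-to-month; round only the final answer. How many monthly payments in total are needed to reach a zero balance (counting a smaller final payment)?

43 months

Promo months 1–18 at r₀ = 0%/12 = 0; months 19+ at r₁ = 25.3%/12 = 0.0210833.
After month 18 (no interest yet): B = $15,990.00 − 18·$435.00 = $8,160.00.
Then at r₁ with $435.00/mo: n₂ = −ln(1 − r₁·B/P)/ln(1+r₁) ≈ 24.12 → 25 more payments.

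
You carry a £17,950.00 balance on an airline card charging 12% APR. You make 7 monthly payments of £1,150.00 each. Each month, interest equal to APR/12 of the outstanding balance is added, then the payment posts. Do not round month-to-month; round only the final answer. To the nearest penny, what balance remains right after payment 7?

£10,949.26

Monthly rate r = 12%/12 = 1% = 0.01.
Each month: B ← B·(1+r) − £1,150.00.
Month 1: interest £179.50; balance after payment £16,979.50.
Month 2: interest £169.80; balance after payment £15,999.29.
Month 3: interest £159.99; balance after payment £15,009.29.
Month 4: interest £150.09; balance after payment £14,009.38.
Month 5: interest £140.09; balance after payment £12,999.47.
Month 6: interest £129.99; balance after payment £11,979.47.
Month 7: interest £119.79; balance after payment £10,949.26.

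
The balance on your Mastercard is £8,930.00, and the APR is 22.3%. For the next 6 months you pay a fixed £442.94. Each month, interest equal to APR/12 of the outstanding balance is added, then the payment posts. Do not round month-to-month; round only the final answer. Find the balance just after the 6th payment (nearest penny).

Monthly rate r = 22.3%/12 = 1.85833% = 0.0185833.
Each month: B ← B·(1+r) − £442.94.
Month 1: interest £165.95; balance after payment £8,653.01.
Month 2: interest £160.80; balance after payment £8,370.87.
Month 3: interest £155.56; balance after payment £8,083.49.
Month 4: interest £150.22; balance after payment £7,790.77.
Month 5: interest £144.78; balance after payment £7,492.61.
Month 6: interest £139.24; balance after payment £7,188.90.

£7,188.90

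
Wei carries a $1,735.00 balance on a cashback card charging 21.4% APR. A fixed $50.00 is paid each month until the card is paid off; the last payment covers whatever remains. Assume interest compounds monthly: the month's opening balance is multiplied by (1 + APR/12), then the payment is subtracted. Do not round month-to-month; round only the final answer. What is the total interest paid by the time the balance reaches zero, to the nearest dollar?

$993

Monthly rate r = 21.4%/12 = 1.78333% = 0.0178333.
Payoff takes n = ⌈−ln(1 − rB₀/P)/ln(1+r)⌉ = ⌈54.564⌉ = 55 payments; the last is $28.28.
Total paid = 54·$50.00 + $28.28 = $2,728.28.
Total interest = total paid − principal = $2,728.28 − $1,735.00 = $993.28.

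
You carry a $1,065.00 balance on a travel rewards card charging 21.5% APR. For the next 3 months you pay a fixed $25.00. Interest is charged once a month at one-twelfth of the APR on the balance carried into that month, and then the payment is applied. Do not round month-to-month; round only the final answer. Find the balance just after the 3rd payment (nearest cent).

$1,046.92

Monthly rate r = 21.5%/12 = 1.79167% = 0.0179167.
Each month: B ← B·(1+r) − $25.00.
Month 1: interest $19.08; balance after payment $1,059.08.
Month 2: interest $18.98; balance after payment $1,053.06.
Month 3: interest $18.87; balance after payment $1,046.92.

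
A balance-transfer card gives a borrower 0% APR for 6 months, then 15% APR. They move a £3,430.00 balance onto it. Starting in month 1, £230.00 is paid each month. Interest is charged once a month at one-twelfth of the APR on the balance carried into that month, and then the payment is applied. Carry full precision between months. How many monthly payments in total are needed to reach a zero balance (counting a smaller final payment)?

16 payments

Promo months 1–6 at r₀ = 0%/12 = 0; months 7+ at r₁ = 15%/12 = 0.0125.
After month 6 (no interest yet): B = £3,430.00 − 6·£230.00 = £2,050.00.
Then at r₁ with £230.00/mo: n₂ = −ln(1 − r₁·B/P)/ln(1+r₁) ≈ 9.51 → 10 more payments.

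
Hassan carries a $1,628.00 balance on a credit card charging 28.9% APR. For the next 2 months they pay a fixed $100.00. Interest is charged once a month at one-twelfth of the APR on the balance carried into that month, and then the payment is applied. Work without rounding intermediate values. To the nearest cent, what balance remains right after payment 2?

$1,504.95

Monthly rate r = 28.9%/12 = 2.40833% = 0.0240833.
Each month: B ← B·(1+r) − $100.00.
Month 1: interest $39.21; balance after payment $1,567.21.
Month 2: interest $37.74; balance after payment $1,504.95.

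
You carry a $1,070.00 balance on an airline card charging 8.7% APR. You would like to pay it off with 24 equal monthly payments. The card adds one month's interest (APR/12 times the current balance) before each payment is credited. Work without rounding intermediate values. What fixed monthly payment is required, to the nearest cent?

$48.74

Monthly rate r = 8.7%/12 = 0.725% = 0.00725.
Level-payment amortization: P = B₀·r / (1 − (1+r)^(−n)) = 1070.00·0.00725 / (1 − 1.00725^(−24)).
Denominator 1 − (1+r)^(−24) = 0.159175467.
P = 7.7575 / 0.159175467 ≈ 48.74.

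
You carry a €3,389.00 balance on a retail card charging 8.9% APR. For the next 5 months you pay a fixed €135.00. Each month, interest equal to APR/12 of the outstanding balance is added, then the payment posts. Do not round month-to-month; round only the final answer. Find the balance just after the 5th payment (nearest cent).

Monthly rate r = 8.9%/12 = 0.741667% = 0.00741667.
Each month: B ← B·(1+r) − €135.00.
Month 1: interest €25.14; balance after payment €3,279.14.
Month 2: interest €24.32; balance after payment €3,168.46.
Month 3: interest €23.50; balance after payment €3,056.95.
Month 4: interest €22.67; balance after payment €2,944.63.
Month 5: interest €21.84; balance after payment €2,831.47.

€2,831.47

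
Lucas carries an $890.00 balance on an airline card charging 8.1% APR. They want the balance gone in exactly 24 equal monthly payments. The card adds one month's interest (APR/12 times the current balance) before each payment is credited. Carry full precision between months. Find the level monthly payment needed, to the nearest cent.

$40.29

Monthly rate r = 8.1%/12 = 0.675% = 0.00675.
Level-payment amortization: P = B₀·r / (1 − (1+r)^(−n)) = 890.00·0.00675 / (1 − 1.00675^(−24)).
Denominator 1 − (1+r)^(−24) = 0.149095773.
P = 6.0075 / 0.149095773 ≈ 40.29.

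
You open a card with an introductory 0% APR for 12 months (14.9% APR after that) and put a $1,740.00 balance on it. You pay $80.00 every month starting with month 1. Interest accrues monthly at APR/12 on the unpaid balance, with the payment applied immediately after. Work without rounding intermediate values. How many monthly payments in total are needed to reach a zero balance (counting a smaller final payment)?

23 months

Promo months 1–12 at r₀ = 0%/12 = 0; months 13+ at r₁ = 14.9%/12 = 0.0124167.
After month 12 (no interest yet): B = $1,740.00 − 12·$80.00 = $780.00.
Then at r₁ with $80.00/mo: n₂ = −ln(1 − r₁·B/P)/ln(1+r₁) ≈ 10.46 → 11 more payments.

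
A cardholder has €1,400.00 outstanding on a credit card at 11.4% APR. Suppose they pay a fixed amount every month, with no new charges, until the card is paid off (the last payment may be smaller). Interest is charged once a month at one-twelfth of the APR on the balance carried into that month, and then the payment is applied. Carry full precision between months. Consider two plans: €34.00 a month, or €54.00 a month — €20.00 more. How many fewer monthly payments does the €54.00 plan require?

Monthly rate r = 11.4%/12 = 0.95% = 0.0095.
At €34.00/mo: n = ⌈−ln(1 − rB₀/P)/ln(1+r)⌉ = 53 payments (last €16.43); total interest = total paid − €1,400.00 = €384.43.
At €54.00/mo: 30 payments (last €48.89); total interest €214.89.
Payments saved = 53 − 30 = 23.

23 fewer payments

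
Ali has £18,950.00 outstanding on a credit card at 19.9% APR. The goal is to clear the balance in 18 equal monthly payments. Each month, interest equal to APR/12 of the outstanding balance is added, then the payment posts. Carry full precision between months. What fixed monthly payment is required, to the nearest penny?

£1,226.35

Monthly rate r = 19.9%/12 = 1.65833% = 0.0165833.
Level-payment amortization: P = B₀·r / (1 − (1+r)^(−n)) = 18950.00·0.0165833 / (1 − 1.01658^(−18)).
Denominator 1 − (1+r)^(−18) = 0.256251222.
P = 314.254 / 0.256251222 ≈ 1226.35.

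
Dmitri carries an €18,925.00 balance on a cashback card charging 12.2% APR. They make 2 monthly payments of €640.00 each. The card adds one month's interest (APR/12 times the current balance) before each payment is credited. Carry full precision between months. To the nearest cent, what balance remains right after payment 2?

€18,025.26

Monthly rate r = 12.2%/12 = 1.01667% = 0.0101667.
Each month: B ← B·(1+r) − €640.00.
Month 1: interest €192.40; balance after payment €18,477.40.
Month 2: interest €187.85; balance after payment €18,025.26.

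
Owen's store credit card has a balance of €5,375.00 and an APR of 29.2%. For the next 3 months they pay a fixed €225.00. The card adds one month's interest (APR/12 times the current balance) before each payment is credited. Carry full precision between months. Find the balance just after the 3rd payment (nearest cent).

Monthly rate r = 29.2%/12 = 2.43333% = 0.0243333.
Each month: B ← B·(1+r) − €225.00.
Month 1: interest €130.79; balance after payment €5,280.79.
Month 2: interest €128.50; balance after payment €5,184.29.
Month 3: interest €126.15; balance after payment €5,085.44.

€5,085.44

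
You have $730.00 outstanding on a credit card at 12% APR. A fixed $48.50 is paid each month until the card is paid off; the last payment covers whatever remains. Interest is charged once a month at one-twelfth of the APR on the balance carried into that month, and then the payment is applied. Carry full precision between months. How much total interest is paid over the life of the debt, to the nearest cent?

Monthly rate r = 12%/12 = 1% = 0.01.
Payoff takes n = ⌈−ln(1 − rB₀/P)/ln(1+r)⌉ = ⌈16.394⌉ = 17 payments; the last is $19.17.
Total paid = 16·$48.50 + $19.17 = $795.17.
Total interest = total paid − principal = $795.17 − $730.00 = $65.17.

$65.17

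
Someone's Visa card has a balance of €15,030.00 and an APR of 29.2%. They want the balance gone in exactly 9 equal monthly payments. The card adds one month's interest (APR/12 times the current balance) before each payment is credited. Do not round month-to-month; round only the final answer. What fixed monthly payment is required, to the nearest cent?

€1,879.69

Monthly rate r = 29.2%/12 = 2.43333% = 0.0243333.
Level-payment amortization: P = B₀·r / (1 − (1+r)^(−n)) = 15030.00·0.0243333 / (1 − 1.02433^(−9)).
Denominator 1 − (1+r)^(−9) = 0.194569169.
P = 365.73 / 0.194569169 ≈ 1879.69.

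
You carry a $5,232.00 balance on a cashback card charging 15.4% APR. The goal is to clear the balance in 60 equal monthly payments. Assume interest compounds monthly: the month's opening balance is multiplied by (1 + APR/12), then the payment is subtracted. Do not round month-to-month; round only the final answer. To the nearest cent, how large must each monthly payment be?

Monthly rate r = 15.4%/12 = 1.28333% = 0.0128333.
Level-payment amortization: P = B₀·r / (1 − (1+r)^(−n)) = 5232.00·0.0128333 / (1 − 1.01283^(−60)).
Denominator 1 − (1+r)^(−60) = 0.534713082.
P = 67.144 / 0.534713082 ≈ 125.57.

$125.57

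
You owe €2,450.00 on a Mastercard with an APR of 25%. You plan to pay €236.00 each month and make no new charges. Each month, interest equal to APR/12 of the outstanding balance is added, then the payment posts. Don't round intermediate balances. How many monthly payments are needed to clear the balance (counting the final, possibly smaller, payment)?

Monthly rate r = 25%/12 = 2.08333% = 0.0208333.
Recurrence: B ← B·(1+r) − €236.00.
Month 1: interest €51.04; balance after payment €2,265.04.
Month 2: interest €47.19; balance after payment €2,076.23.
Closed form: n = −ln(1 − rB₀/P)/ln(1+r) = −ln(0.78372)/ln(1.02083) ≈ 11.819, so the balance reaches zero during payment 12.

12 months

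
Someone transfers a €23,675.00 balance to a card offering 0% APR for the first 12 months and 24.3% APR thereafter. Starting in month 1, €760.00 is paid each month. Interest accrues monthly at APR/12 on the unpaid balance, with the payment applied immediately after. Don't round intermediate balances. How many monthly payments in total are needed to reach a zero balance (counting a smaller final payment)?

37 months

Promo months 1–12 at r₀ = 0%/12 = 0; months 13+ at r₁ = 24.3%/12 = 0.02025.
After month 12 (no interest yet): B = €23,675.00 − 12·€760.00 = €14,555.00.
Then at r₁ with €760.00/mo: n₂ = −ln(1 − r₁·B/P)/ln(1+r₁) ≈ 24.48 → 25 more payments.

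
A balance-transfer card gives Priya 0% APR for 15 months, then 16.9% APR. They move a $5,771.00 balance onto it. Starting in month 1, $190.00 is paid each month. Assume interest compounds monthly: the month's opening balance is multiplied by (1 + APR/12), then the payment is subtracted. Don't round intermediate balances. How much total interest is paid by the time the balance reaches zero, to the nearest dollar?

Promo months 1–15 at r₀ = 0%/12 = 0; months 16+ at r₁ = 16.9%/12 = 0.0140833.
After month 15 (no interest yet): B = $5,771.00 − 15·$190.00 = $2,921.00.
Then at r₁ with $190.00/mo: n₂ = −ln(1 − r₁·B/P)/ln(1+r₁) ≈ 17.45 → 18 more payments.
Total paid = 32·$190.00 + $85.29 = $6,165.29; interest = $6,165.29 − $5,771.00 = $394.29.

$394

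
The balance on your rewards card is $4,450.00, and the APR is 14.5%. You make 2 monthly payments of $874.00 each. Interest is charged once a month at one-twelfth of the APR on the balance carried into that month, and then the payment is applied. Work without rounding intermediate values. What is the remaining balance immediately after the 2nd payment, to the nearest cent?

Monthly rate r = 14.5%/12 = 1.20833% = 0.0120833.
Each month: B ← B·(1+r) − $874.00.
Month 1: interest $53.77; balance after payment $3,629.77.
Month 2: interest $43.86; balance after payment $2,799.63.

$2,799.63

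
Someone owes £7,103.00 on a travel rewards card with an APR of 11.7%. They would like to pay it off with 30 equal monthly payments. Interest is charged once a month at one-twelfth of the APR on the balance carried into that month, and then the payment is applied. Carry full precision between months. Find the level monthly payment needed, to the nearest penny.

Monthly rate r = 11.7%/12 = 0.975% = 0.00975.
Level-payment amortization: P = B₀·r / (1 − (1+r)^(−n)) = 7103.00·0.00975 / (1 − 1.00975^(−30)).
Denominator 1 − (1+r)^(−30) = 0.25254656.
P = 69.2542 / 0.25254656 ≈ 274.22.

£274.22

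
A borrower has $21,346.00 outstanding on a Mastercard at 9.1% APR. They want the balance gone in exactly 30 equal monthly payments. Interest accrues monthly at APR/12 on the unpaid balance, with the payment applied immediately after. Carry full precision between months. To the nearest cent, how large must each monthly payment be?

Monthly rate r = 9.1%/12 = 0.758333% = 0.00758333.
Level-payment amortization: P = B₀·r / (1 − (1+r)^(−n)) = 21346.00·0.00758333 / (1 − 1.00758^(−30)).
Denominator 1 − (1+r)^(−30) = 0.202793655.
P = 161.874 / 0.202793655 ≈ 798.22.

$798.22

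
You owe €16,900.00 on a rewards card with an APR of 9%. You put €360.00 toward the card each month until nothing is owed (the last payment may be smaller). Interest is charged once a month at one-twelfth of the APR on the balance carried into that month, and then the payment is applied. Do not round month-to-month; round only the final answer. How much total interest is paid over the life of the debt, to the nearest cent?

€4,009.80

Monthly rate r = 9%/12 = 0.75% = 0.0075.
Payoff takes n = ⌈−ln(1 − rB₀/P)/ln(1+r)⌉ = ⌈58.082⌉ = 59 payments; the last is €29.80.
Total paid = 58·€360.00 + €29.80 = €20,909.80.
Total interest = total paid − principal = €20,909.80 − €16,900.00 = €4,009.80.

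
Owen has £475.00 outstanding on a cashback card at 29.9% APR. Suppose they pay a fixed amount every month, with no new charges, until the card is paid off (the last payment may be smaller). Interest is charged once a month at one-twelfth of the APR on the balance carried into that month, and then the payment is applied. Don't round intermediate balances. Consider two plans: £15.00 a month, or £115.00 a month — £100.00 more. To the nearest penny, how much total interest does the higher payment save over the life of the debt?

£440.57

Monthly rate r = 29.9%/12 = 2.49167% = 0.0249167.
At £15.00/mo: n = ⌈−ln(1 − rB₀/P)/ln(1+r)⌉ = 64 payments (last £3.39); total interest = total paid − £475.00 = £473.39.
At £115.00/mo: 5 payments (last £47.82); total interest £32.82.
Interest saved = £473.39 − £32.82 = £440.57.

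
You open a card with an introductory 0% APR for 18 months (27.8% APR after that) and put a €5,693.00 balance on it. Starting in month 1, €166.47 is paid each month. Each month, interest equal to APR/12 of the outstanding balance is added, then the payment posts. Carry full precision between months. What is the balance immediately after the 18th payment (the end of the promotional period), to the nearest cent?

Promo months 1–18 at r₀ = 0%/12 = 0; months 19+ at r₁ = 27.8%/12 = 0.0231667.
After month 18 (no interest yet): B = €5,693.00 − 18·€166.47 = €2,696.54.

€2,696.54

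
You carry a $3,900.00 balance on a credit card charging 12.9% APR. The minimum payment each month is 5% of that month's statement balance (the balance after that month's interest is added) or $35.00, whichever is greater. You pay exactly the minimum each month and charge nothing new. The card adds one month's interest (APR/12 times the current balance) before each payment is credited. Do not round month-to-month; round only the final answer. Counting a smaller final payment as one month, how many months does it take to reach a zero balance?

Monthly rate r = 12.9%/12 = 1.075% = 0.01075.
While 5% of the post-interest balance exceeds $35.00, each month B ← (B·(1+r))·(1 − 0.05), i.e. B shrinks by the factor (1+r)·0.95 = 0.96021.
This holds for months 1–43. Entering month 44 the balance is $680.55; 5% of the post-interest balance is now below $35.00, so the flat $35.00 minimum applies from here.
From month 44 a fixed $35.00 at rate r clears $680.55 in 22 more payments. Total: 43 + 22 = 65 months.

65 months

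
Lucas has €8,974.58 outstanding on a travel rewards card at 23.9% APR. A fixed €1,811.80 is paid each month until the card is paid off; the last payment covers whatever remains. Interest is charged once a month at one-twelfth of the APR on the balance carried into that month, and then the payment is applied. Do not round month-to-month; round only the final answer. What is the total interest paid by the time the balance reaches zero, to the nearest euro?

Monthly rate r = 23.9%/12 = 1.99167% = 0.0199167.
Payoff takes n = ⌈−ln(1 − rB₀/P)/ln(1+r)⌉ = ⌈5.267⌉ = 6 payments; the last is €487.02.
Total paid = 5·€1,811.80 + €487.02 = €9,546.02.
Total interest = total paid − principal = €9,546.02 − €8,974.58 = €571.44.

€571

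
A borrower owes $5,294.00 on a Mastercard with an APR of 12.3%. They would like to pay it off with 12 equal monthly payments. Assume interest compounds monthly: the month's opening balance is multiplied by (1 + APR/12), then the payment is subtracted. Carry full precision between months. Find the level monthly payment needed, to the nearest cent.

Monthly rate r = 12.3%/12 = 1.025% = 0.01025.
Level-payment amortization: P = B₀·r / (1 − (1+r)^(−n)) = 5294.00·0.01025 / (1 − 1.01025^(−12)).
Denominator 1 − (1+r)^(−12) = 0.115182526.
P = 54.2635 / 0.115182526 ≈ 471.11.

$471.11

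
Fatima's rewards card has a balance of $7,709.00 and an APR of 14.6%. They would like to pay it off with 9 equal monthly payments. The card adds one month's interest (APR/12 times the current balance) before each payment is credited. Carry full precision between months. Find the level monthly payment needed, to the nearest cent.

Monthly rate r = 14.6%/12 = 1.21667% = 0.0121667.
Level-payment amortization: P = B₀·r / (1 − (1+r)^(−n)) = 7709.00·0.0121667 / (1 − 1.01217^(−9)).
Denominator 1 − (1+r)^(−9) = 0.103125403.
P = 93.7928 / 0.103125403 ≈ 909.50.

$909.50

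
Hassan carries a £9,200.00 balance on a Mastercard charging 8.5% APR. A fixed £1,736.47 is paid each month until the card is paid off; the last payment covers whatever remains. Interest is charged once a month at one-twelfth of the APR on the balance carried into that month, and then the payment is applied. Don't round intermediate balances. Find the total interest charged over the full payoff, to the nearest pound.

£212

Monthly rate r = 8.5%/12 = 0.708333% = 0.00708333.
Payoff takes n = ⌈−ln(1 − rB₀/P)/ln(1+r)⌉ = ⌈5.419⌉ = 6 payments; the last is £729.39.
Total paid = 5·£1,736.47 + £729.39 = £9,411.74.
Total interest = total paid − principal = £9,411.74 − £9,200.00 = £211.74.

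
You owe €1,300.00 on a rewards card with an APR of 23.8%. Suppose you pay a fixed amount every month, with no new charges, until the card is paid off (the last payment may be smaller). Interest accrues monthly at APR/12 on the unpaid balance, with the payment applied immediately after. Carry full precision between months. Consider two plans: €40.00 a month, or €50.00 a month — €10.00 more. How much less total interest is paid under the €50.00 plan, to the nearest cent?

€261.23

Monthly rate r = 23.8%/12 = 1.98333% = 0.0198333.
At €40.00/mo: n = ⌈−ln(1 − rB₀/P)/ln(1+r)⌉ = 53 payments (last €27.02); total interest = total paid − €1,300.00 = €807.02.
At €50.00/mo: 37 payments (last €45.79); total interest €545.79.
Interest saved = €807.02 − €545.79 = €261.23.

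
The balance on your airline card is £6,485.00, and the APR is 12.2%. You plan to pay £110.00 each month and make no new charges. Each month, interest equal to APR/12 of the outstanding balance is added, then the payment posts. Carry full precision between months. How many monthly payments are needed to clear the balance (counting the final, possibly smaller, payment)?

Monthly rate r = 12.2%/12 = 1.01667% = 0.0101667.
Recurrence: B ← B·(1+r) − £110.00.
Month 1: interest £65.93; balance after payment £6,440.93.
Month 2: interest £65.48; balance after payment £6,396.41.
Closed form: n = −ln(1 − rB₀/P)/ln(1+r) = −ln(0.40063)/ln(1.01017) ≈ 90.429, so the balance reaches zero during payment 91.

91 payments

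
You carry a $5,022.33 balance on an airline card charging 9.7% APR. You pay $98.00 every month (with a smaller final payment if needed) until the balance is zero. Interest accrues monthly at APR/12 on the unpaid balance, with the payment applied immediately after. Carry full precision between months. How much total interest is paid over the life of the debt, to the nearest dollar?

Monthly rate r = 9.7%/12 = 0.808333% = 0.00808333.
Payoff takes n = ⌈−ln(1 − rB₀/P)/ln(1+r)⌉ = ⌈66.437⌉ = 67 payments; the last is $42.93.
Total paid = 66·$98.00 + $42.93 = $6,510.93.
Total interest = total paid − principal = $6,510.93 − $5,022.33 = $1,488.60.

$1,489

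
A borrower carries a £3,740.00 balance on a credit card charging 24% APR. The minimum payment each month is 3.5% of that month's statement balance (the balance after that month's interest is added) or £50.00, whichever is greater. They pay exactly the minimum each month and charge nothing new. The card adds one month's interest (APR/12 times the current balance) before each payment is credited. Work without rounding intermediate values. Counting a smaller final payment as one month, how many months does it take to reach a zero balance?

104 months

Monthly rate r = 24%/12 = 2% = 0.02.
While 3.5% of the post-interest balance exceeds £50.00, each month B ← (B·(1+r))·(1 − 0.035), i.e. B shrinks by the factor (1+r)·0.965 = 0.9843.
This holds for months 1–63. Entering month 64 the balance is £1,380.08; 3.5% of the post-interest balance is now below £50.00, so the flat £50.00 minimum applies from here.
From month 64 a fixed £50.00 at rate r clears £1,380.08 in 41 more payments. Total: 63 + 41 = 104 months.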